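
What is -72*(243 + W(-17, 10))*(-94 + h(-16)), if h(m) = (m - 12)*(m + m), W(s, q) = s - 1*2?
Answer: -12934656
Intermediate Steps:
W(s, q) = -2 + s (W(s, q) = s - 2 = -2 + s)
h(m) = 2*m*(-12 + m) (h(m) = (-12 + m)*(2*m) = 2*m*(-12 + m))
-72*(243 + W(-17, 10))*(-94 + h(-16)) = -72*(243 + (-2 - 17))*(-94 + 2*(-16)*(-12 - 16)) = -72*(243 - 19)*(-94 + 2*(-16)*(-28)) = -16128*(-94 + 896) = -16128*802 = -72*179648 = -12934656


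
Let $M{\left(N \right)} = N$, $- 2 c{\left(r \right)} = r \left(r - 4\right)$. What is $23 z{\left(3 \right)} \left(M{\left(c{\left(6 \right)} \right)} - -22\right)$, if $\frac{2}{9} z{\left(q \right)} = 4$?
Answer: $6624$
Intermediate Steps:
$c{\left(r \right)} = - \frac{r \left(-4 + r\right)}{2}$ ($c{\left(r \right)} = - \frac{r \left(r - 4\right)}{2} = - \frac{r \left(-4 + r\right)}{2}$)
$z{\left(q \right)} = 18$ ($z{\left(q \right)} = \frac{9}{2} \cdot 4 = 18$)
$23 z{\left(3 \right)} \left(M{\left(c{\left(6 \right)} \right)} - -22\right) = 23 \cdot 18 \left(\frac{1}{2} \cdot 6 \left(4 - 6\right) - -22\right) = 414 \left(\frac{1}{2} \cdot 6 \left(4 - 6\right) + 22\right) = 414 \left(\frac{1}{2} \cdot 6 \left(-2\right) + 22\right) = 414 \left(-6 + 22\right) = 414 \cdot 16 = 6624$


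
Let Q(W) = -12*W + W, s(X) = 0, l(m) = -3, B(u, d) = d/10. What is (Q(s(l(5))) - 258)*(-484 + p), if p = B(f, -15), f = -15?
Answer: 125259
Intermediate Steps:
B(u, d) = d/10 (B(u, d) = d*(⅒) = d/10)
p = -3/2 (p = (⅒)*(-15) = -3/2 ≈ -1.5000)
Q(W) = -11*W
(Q(s(l(5))) - 258)*(-484 + p) = (-11*0 - 258)*(-484 - 3/2) = (0 - 258)*(-971/2) = -258*(-971/2) = 125259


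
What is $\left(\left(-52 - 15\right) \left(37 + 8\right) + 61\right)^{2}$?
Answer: $8726116$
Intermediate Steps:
$\left(\left(-52 - 15\right) \left(37 + 8\right) + 61\right)^{2} = \left(\left(-67\right) 45 + 61\right)^{2} = \left(-3015 + 61\right)^{2} = \left(-2954\right)^{2} = 8726116$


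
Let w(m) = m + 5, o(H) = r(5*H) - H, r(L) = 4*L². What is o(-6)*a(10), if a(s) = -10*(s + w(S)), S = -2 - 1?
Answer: -432720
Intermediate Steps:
S = -3
o(H) = -H + 100*H² (o(H) = 4*(5*H)² - H = 4*(25*H²) - H = 100*H² - H = -H + 100*H²)
w(m) = 5 + m
a(s) = -20 - 10*s (a(s) = -10*(s + (5 - 3)) = -10*(s + 2) = -10*(2 + s) = -20 - 10*s)
o(-6)*a(10) = (-6*(-1 + 100*(-6)))*(-20 - 10*10) = (-6*(-1 - 600))*(-20 - 100) = -6*(-601)*(-120) = 3606*(-120) = -432720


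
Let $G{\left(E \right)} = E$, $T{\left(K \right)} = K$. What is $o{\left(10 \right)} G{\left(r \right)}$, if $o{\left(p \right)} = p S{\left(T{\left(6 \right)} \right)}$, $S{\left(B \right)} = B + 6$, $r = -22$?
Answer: $-2640$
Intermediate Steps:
$S{\left(B \right)} = 6 + B$
$o{\left(p \right)} = 12 p$ ($o{\left(p \right)} = p \left(6 + 6\right) = p 12 = 12 p$)
$o{\left(10 \right)} G{\left(r \right)} = 12 \cdot 10 \left(-22\right) = 120 \left(-22\right) = -2640$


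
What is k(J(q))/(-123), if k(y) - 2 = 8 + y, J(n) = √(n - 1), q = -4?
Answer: -10/123 - I*√5/123 ≈ -0.081301 - 0.018179*I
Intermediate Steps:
J(n) = √(-1 + n)
k(y) = 10 + y (k(y) = 2 + (8 + y) = 10 + y)
k(J(q))/(-123) = (10 + √(-1 - 4))/(-123) = (10 + √(-5))*(-1/123) = (10 + I*√5)*(-1/123) = -10/123 - I*√5/123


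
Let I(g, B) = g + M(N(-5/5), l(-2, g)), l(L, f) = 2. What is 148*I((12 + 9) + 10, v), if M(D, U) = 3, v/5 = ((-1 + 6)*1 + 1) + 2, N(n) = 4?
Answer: 5032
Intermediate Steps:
v = 40 (v = 5*(((-1 + 6)*1 + 1) + 2) = 5*((5*1 + 1) + 2) = 5*((5 + 1) + 2) = 5*(6 + 2) = 5*8 = 40)
I(g, B) = 3 + g (I(g, B) = g + 3 = 3 + g)
148*I((12 + 9) + 10, v) = 148*(3 + ((12 + 9) + 10)) = 148*(3 + (21 + 10)) = 148*(3 + 31) = 148*34 = 5032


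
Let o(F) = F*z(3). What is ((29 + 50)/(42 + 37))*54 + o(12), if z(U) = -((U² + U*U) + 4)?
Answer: -210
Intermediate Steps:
z(U) = -4 - 2*U² (z(U) = -((U² + U²) + 4) = -(2*U² + 4) = -(4 + 2*U²) = -4 - 2*U²)
o(F) = -22*F (o(F) = F*(-4 - 2*3²) = F*(-4 - 2*9) = F*(-4 - 18) = F*(-22) = -22*F)
((29 + 50)/(42 + 37))*54 + o(12) = ((29 + 50)/(42 + 37))*54 - 22*12 = (79/79)*54 - 264 = (79*(1/79))*54 - 264 = 1*54 - 264 = 54 - 264 = -210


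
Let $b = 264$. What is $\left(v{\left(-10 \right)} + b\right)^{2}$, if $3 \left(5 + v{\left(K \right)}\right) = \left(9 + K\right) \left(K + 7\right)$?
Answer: $67600$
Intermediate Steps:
$v{\left(K \right)} = -5 + \frac{\left(7 + K\right) \left(9 + K\right)}{3}$ ($v{\left(K \right)} = -5 + \frac{\left(9 + K\right) \left(K + 7\right)}{3} = -5 + \frac{\left(9 + K\right) \left(7 + K\right)}{3} = -5 + \frac{\left(7 + K\right) \left(9 + K\right)}{3}$)
$\left(v{\left(-10 \right)} + b\right)^{2} = \left(\left(16 + \frac{\left(-10\right)^{2}}{3} + \frac{16}{3} \left(-10\right)\right) + 264\right)^{2} = \left(\left(16 + \frac{1}{3} \cdot 100 - \frac{160}{3}\right) + 264\right)^{2} = \left(\left(16 + \frac{100}{3} - \frac{160}{3}\right) + 264\right)^{2} = \left(-4 + 264\right)^{2} = 260^{2} = 67600$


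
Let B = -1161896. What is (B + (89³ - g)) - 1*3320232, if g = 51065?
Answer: -3828224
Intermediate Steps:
(B + (89³ - g)) - 1*3320232 = (-1161896 + (89³ - 1*51065)) - 1*3320232 = (-1161896 + (704969 - 51065)) - 3320232 = (-1161896 + 653904) - 3320232 = -507992 - 3320232 = -3828224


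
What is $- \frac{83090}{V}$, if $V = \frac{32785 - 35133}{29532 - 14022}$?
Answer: $\frac{322181475}{587} \approx 5.4886 \cdot 10^{5}$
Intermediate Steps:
$V = - \frac{1174}{7755}$ ($V = - \frac{2348}{15510} = \left(-2348\right) \frac{1}{15510} = - \frac{1174}{7755} \approx -0.15139$)
$- \frac{83090}{V} = - \frac{83090}{- \frac{1174}{7755}} = \left(-83090\right) \left(- \frac{7755}{1174}\right) = \frac{322181475}{587}$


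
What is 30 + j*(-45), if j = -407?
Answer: 18345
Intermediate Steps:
30 + j*(-45) = 30 - 407*(-45) = 30 + 18315 = 18345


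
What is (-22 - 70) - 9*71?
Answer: -731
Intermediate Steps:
(-22 - 70) - 9*71 = -92 - 639 = -731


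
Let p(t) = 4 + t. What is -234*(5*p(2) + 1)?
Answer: -7254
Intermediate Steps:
-234*(5*p(2) + 1) = -234*(5*(4 + 2) + 1) = -234*(5*6 + 1) = -234*(30 + 1) = -234*31 = -7254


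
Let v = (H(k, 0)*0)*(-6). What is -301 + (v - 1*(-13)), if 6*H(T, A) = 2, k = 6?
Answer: -288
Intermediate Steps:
H(T, A) = ⅓ (H(T, A) = (⅙)*2 = ⅓)
v = 0 (v = ((⅓)*0)*(-6) = 0*(-6) = 0)
-301 + (v - 1*(-13)) = -301 + (0 - 1*(-13)) = -301 + (0 + 13) = -301 + 13 = -288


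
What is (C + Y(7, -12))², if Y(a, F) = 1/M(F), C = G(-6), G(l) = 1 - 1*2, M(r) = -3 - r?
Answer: 64/81 ≈ 0.79012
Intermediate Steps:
G(l) = -1 (G(l) = 1 - 2 = -1)
C = -1
Y(a, F) = 1/(-3 - F)
(C + Y(7, -12))² = (-1 - 1/(3 - 12))² = (-1 - 1/(-9))² = (-1 - 1*(-⅑))² = (-1 + ⅑)² = (-8/9)² = 64/81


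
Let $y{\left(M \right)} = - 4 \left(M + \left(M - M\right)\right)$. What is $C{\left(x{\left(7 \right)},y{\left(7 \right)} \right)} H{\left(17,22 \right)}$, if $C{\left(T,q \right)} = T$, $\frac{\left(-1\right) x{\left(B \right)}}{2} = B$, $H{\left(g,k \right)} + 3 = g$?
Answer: $-196$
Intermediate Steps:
$H{\left(g,k \right)} = -3 + g$
$y{\left(M \right)} = - 4 M$ ($y{\left(M \right)} = - 4 \left(M + 0\right) = - 4 M$)
$x{\left(B \right)} = - 2 B$
$C{\left(x{\left(7 \right)},y{\left(7 \right)} \right)} H{\left(17,22 \right)} = \left(-2\right) 7 \left(-3 + 17\right) = \left(-14\right) 14 = -196$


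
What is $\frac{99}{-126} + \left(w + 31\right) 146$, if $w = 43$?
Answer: $\frac{151245}{14} \approx 10803.0$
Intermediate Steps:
$\frac{99}{-126} + \left(w + 31\right) 146 = \frac{99}{-126} + \left(43 + 31\right) 146 = 99 \left(- \frac{1}{126}\right) + 74 \cdot 146 = - \frac{11}{14} + 10804 = \frac{151245}{14}$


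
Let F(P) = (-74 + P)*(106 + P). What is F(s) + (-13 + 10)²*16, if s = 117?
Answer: 9733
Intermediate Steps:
F(s) + (-13 + 10)²*16 = (-7844 + 117² + 32*117) + (-13 + 10)²*16 = (-7844 + 13689 + 3744) + (-3)²*16 = 9589 + 9*16 = 9589 + 144 = 9733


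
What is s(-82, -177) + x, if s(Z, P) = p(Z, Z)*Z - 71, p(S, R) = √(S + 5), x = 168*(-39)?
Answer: -6623 - 82*I*√77 ≈ -6623.0 - 719.55*I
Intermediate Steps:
x = -6552
p(S, R) = √(5 + S)
s(Z, P) = -71 + Z*√(5 + Z) (s(Z, P) = √(5 + Z)*Z - 71 = Z*√(5 + Z) - 71 = -71 + Z*√(5 + Z))
s(-82, -177) + x = (-71 - 82*√(5 - 82)) - 6552 = (-71 - 82*I*√77) - 6552 = -6623 - 82*I*√77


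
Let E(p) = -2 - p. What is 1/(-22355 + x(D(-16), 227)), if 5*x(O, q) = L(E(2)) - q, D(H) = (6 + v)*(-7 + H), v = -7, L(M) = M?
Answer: -5/112006 ≈ -4.4640e-5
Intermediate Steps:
D(H) = 7 - H (D(H) = (6 - 7)*(-7 + H) = -(-7 + H) = 7 - H)
x(O, q) = -⅘ - q/5 (x(O, q) = ((-2 - 1*2) - q)/5 = ((-2 - 2) - q)/5 = (-4 - q)/5 = -⅘ - q/5)
1/(-22355 + x(D(-16), 227)) = 1/(-22355 + (-⅘ - ⅕*227)) = 1/(-22355 + (-⅘ - 227/5)) = 1/(-22355 - 231/5) = 1/(-112006/5) = -5/112006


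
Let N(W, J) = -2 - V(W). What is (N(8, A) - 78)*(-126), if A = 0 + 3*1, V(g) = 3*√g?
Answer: 10080 + 756*√2 ≈ 11149.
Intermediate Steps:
A = 3 (A = 0 + 3 = 3)
N(W, J) = -2 - 3*√W
(N(8, A) - 78)*(-126) = ((-2 - 6*√2) - 78)*(-126) = (-80 - 6*√2)*(-126) = 10080 + 756*√2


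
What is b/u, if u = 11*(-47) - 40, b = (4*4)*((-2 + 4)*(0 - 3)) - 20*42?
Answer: 936/557 ≈ 1.6804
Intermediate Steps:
b = -936 (b = 16*(2*(-3)) - 840 = 16*(-6) - 840 = -96 - 840 = -936)
u = -557 (u = -517 - 40 = -557)
b/u = -936/(-557) = -936*(-1/557) = 936/557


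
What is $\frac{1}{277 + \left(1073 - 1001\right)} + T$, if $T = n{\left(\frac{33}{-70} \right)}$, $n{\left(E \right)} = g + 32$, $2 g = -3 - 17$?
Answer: $\frac{7679}{349} \approx 22.003$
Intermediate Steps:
$g = -10$ ($g = \frac{-3 - 17}{2} = \frac{1}{2} \left(-20\right) = -10$)
$n{\left(E \right)} = 22$ ($n{\left(E \right)} = -10 + 32 = 22$)
$T = 22$
$\frac{1}{277 + \left(1073 - 1001\right)} + T = \frac{1}{277 + \left(1073 - 1001\right)} + 22 = \frac{1}{277 + 72} + 22 = \frac{1}{349} + 22 = \frac{7679}{349}$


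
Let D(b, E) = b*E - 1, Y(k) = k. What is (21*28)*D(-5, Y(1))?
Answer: -3528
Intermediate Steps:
D(b, E) = -1 + E*b (D(b, E) = E*b - 1 = -1 + E*b)
(21*28)*D(-5, Y(1)) = (21*28)*(-1 + 1*(-5)) = 588*(-1 - 5) = 588*(-6) = -3528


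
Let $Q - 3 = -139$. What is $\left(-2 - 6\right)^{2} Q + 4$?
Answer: $-8700$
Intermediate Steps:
$Q = -136$ ($Q = 3 - 139 = -136$)
$\left(-2 - 6\right)^{2} Q + 4 = \left(-2 - 6\right)^{2} \left(-136\right) + 4 = \left(-8\right)^{2} \left(-136\right) + 4 = 64 \left(-136\right) + 4 = -8704 + 4 = -8700$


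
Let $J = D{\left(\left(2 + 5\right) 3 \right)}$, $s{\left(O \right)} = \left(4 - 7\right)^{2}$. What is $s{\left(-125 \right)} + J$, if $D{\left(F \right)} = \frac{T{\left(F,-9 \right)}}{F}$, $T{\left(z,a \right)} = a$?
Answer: $\frac{60}{7} \approx 8.5714$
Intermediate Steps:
$s{\left(O \right)} = 9$ ($s{\left(O \right)} = \left(-3\right)^{2} = 9$)
$D{\left(F \right)} = - \frac{9}{F}$
$J = - \frac{3}{7}$ ($J = - \frac{9}{\left(2 + 5\right) 3} = - \frac{9}{7 \cdot 3} = - \frac{9}{21} = \left(-9\right) \frac{1}{21} = - \frac{3}{7} \approx -0.42857$)
$s{\left(-125 \right)} + J = 9 - \frac{3}{7} = \frac{60}{7}$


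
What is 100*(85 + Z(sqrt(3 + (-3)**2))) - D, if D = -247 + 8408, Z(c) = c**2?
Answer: 1539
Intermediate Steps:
D = 8161
100*(85 + Z(sqrt(3 + (-3)**2))) - D = 100*(85 + (sqrt(3 + (-3)**2))**2) - 1*8161 = 100*(85 + (sqrt(3 + 9))**2) - 8161 = 100*(85 + (sqrt(12))**2) - 8161 = 100*(85 + (2*sqrt(3))**2) - 8161 = 100*(85 + 12) - 8161 = 100*97 - 8161 = 9700 - 8161 = 1539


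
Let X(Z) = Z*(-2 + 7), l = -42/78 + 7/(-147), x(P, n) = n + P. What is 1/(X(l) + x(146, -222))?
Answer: -273/21548 ≈ -0.012669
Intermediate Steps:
x(P, n) = P + n
l = -160/273 (l = -42*1/78 + 7*(-1/147) = -7/13 - 1/21 = -160/273 ≈ -0.58608)
X(Z) = 5*Z (X(Z) = Z*5 = 5*Z)
1/(X(l) + x(146, -222)) = 1/(5*(-160/273) + (146 - 222)) = 1/(-800/273 - 76) = 1/(-21548/273) = -273/21548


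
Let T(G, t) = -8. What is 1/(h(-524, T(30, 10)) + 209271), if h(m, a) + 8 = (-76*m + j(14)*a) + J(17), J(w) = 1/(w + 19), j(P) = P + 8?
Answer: 36/8960797 ≈ 4.0175e-6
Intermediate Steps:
j(P) = 8 + P
J(w) = 1/(19 + w)
h(m, a) = -287/36 - 76*m + 22*a (h(m, a) = -8 + ((-76*m + (8 + 14)*a) + 1/(19 + 17)) = -8 + ((-76*m + 22*a) + 1/36) = -8 + (1/36 - 76*m + 22*a) = -287/36 - 76*m + 22*a)
1/(h(-524, T(30, 10)) + 209271) = 1/((-287/36 - 76*(-524) + 22*(-8)) + 209271) = 1/((-287/36 + 39824 - 176) + 209271) = 1/(1427041/36 + 209271) = 1/(8960797/36) = 36/8960797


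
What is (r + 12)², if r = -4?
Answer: 64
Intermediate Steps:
(r + 12)² = (-4 + 12)² = 8² = 64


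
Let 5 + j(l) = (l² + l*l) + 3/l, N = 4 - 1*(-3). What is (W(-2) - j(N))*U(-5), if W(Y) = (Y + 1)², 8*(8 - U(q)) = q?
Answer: -44643/56 ≈ -797.20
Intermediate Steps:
U(q) = 8 - q/8
W(Y) = (1 + Y)²
N = 7 (N = 4 + 3 = 7)
j(l) = -5 + 2*l² + 3/l (j(l) = -5 + ((l² + l*l) + 3/l) = -5 + ((l² + l²) + 3/l) = -5 + (2*l² + 3/l) = -5 + 2*l² + 3/l)
(W(-2) - j(N))*U(-5) = ((1 - 2)² - (-5 + 2*7² + 3/7))*(8 - ⅛*(-5)) = ((-1)² - (-5 + 2*49 + 3*(⅐)))*(8 + 5/8) = (1 - (-5 + 98 + 3/7))*(69/8) = (1 - 1*654/7)*(69/8) = (1 - 654/7)*(69/8) = -647/7*69/8 = -44643/56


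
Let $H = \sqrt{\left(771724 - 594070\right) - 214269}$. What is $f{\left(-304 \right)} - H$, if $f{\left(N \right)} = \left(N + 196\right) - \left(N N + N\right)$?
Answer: $-92220 - i \sqrt{36615} \approx -92220.0 - 191.35 i$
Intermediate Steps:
$f{\left(N \right)} = 196 - N^{2}$ ($f{\left(N \right)} = \left(196 + N\right) - \left(N^{2} + N\right) = \left(196 + N\right) - \left(N + N^{2}\right) = 196 - N^{2}$)
$H = i \sqrt{36615}$ ($H = \sqrt{177654 - 214269} = \sqrt{-36615} = i \sqrt{36615} \approx 191.35 i$)
$f{\left(-304 \right)} - H = \left(196 - \left(-304\right)^{2}\right) - i \sqrt{36615} = \left(196 - 92416\right) - i \sqrt{36615} = -92220 - i \sqrt{36615}$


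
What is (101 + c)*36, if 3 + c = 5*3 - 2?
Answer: 3996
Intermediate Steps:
c = 10 (c = -3 + (5*3 - 2) = -3 + (15 - 2) = -3 + 13 = 10)
(101 + c)*36 = (101 + 10)*36 = 111*36 = 3996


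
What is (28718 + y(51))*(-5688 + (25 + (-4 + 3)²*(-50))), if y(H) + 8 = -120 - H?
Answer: -163043307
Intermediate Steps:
y(H) = -128 - H (y(H) = -8 + (-120 - H) = -128 - H)
(28718 + y(51))*(-5688 + (25 + (-4 + 3)²*(-50))) = (28718 + (-128 - 1*51))*(-5688 + (25 + (-4 + 3)²*(-50))) = (28718 + (-128 - 51))*(-5688 + (25 + (-1)²*(-50))) = (28718 - 179)*(-5688 + (25 + 1*(-50))) = 28539*(-5688 + (25 - 50)) = 28539*(-5688 - 25) = 28539*(-5713) = -163043307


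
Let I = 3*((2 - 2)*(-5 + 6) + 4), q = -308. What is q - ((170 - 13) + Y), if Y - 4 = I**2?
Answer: -613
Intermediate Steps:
I = 12 (I = 3*(0*1 + 4) = 3*(0 + 4) = 3*4 = 12)
Y = 148 (Y = 4 + 12**2 = 4 + 144 = 148)
q - ((170 - 13) + Y) = -308 - ((170 - 13) + 148) = -308 - (157 + 148) = -308 - 1*305 = -308 - 305 = -613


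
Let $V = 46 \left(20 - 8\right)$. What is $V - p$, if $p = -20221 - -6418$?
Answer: $14355$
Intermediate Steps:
$V = 552$ ($V = 46 \cdot 12 = 552$)
$p = -13803$ ($p = -20221 + 6418 = -13803$)
$V - p = 552 - -13803 = 552 + 13803 = 14355$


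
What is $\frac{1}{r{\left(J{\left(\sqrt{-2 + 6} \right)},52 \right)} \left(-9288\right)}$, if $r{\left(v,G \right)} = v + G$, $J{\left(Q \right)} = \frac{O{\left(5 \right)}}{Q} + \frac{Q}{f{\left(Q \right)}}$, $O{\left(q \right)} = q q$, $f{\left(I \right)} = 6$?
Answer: $- \frac{1}{602172} \approx -1.6607 \cdot 10^{-6}$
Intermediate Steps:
$O{\left(q \right)} = q^{2}$
$J{\left(Q \right)} = \frac{25}{Q} + \frac{Q}{6}$ ($J{\left(Q \right)} = \frac{5^{2}}{Q} + \frac{Q}{6} = \frac{25}{Q} + Q \frac{1}{6} = \frac{25}{Q} + \frac{Q}{6}$)
$r{\left(v,G \right)} = G + v$
$\frac{1}{r{\left(J{\left(\sqrt{-2 + 6} \right)},52 \right)} \left(-9288\right)} = \frac{1}{\left(52 + \left(\frac{25}{\sqrt{-2 + 6}} + \frac{\sqrt{-2 + 6}}{6}\right)\right) \left(-9288\right)} = \frac{1}{52 + \left(\frac{25}{\sqrt{4}} + \frac{\sqrt{4}}{6}\right)} \left(- \frac{1}{9288}\right) = \frac{1}{52 + \left(\frac{25}{2} + \frac{1}{6} \cdot 2\right)} \left(- \frac{1}{9288}\right) = \frac{1}{52 + \left(25 \cdot \frac{1}{2} + \frac{1}{3}\right)} \left(- \frac{1}{9288}\right) = \frac{1}{52 + \left(\frac{25}{2} + \frac{1}{3}\right)} \left(- \frac{1}{9288}\right) = \frac{1}{52 + \frac{77}{6}} \left(- \frac{1}{9288}\right) = \frac{1}{\frac{389}{6}} \left(- \frac{1}{9288}\right) = \frac{6}{389} \left(- \frac{1}{9288}\right) = - \frac{1}{602172}$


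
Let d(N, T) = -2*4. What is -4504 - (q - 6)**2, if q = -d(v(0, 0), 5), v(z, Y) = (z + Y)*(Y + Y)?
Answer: -4508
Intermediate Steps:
v(z, Y) = 2*Y*(Y + z) (v(z, Y) = (Y + z)*(2*Y) = 2*Y*(Y + z))
d(N, T) = -8
q = 8 (q = -1*(-8) = 8)
-4504 - (q - 6)**2 = -4504 - (8 - 6)**2 = -4504 - 1*2**2 = -4504 - 1*4 = -4504 - 4 = -4508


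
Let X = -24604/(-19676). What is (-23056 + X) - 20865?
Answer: -216041248/4919 ≈ -43920.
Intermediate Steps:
X = 6151/4919 (X = -24604*(-1/19676) = 6151/4919 ≈ 1.2505)
(-23056 + X) - 20865 = (-23056 + 6151/4919) - 20865 = -113406313/4919 - 20865 = -216041248/4919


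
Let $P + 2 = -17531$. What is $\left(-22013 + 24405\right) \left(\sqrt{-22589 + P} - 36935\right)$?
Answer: $-88348520 + 7176 i \sqrt{4458} \approx -8.8349 \cdot 10^{7} + 4.7913 \cdot 10^{5} i$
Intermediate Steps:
$P = -17533$ ($P = -2 - 17531 = -17533$)
$\left(-22013 + 24405\right) \left(\sqrt{-22589 + P} - 36935\right) = \left(-22013 + 24405\right) \left(\sqrt{-22589 - 17533} - 36935\right) = 2392 \left(\sqrt{-40122} - 36935\right) = 2392 \left(3 i \sqrt{4458} - 36935\right) = 2392 \left(-36935 + 3 i \sqrt{4458}\right) = -88348520 + 7176 i \sqrt{4458}$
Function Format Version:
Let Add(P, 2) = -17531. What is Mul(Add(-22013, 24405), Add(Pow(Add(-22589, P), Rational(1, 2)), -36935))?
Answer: Add(-88348520, Mul(7176, I, Pow(4458, Rational(1, 2)))) ≈ Add(-8.8349e+7, Mul(4.7913e+5, I))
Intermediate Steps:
P = -17533 (P = Add(-2, -17531) = -17533)
Mul(Add(-22013, 24405), Add(Pow(Add(-22589, P), Rational(1, 2)), -36935)) = Mul(Add(-22013, 24405), Add(Pow(Add(-22589, -17533), Rational(1, 2)), -36935)) = Mul(2392, Add(Pow(-40122, Rational(1, 2)), -36935)) = Mul(2392, Add(Mul(3, I, Pow(4458, Rational(1, 2))), -36935)) = Mul(2392, Add(-36935, Mul(3, I, Pow(4458, Rational(1, 2))))) = Add(-88348520, Mul(7176, I, Pow(4458, Rational(1, 2))))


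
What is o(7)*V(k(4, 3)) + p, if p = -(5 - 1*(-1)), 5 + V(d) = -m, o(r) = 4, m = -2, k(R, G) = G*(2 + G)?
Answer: -18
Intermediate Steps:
V(d) = -3 (V(d) = -5 - 1*(-2) = -5 + 2 = -3)
p = -6 (p = -(5 + 1) = -1*6 = -6)
o(7)*V(k(4, 3)) + p = 4*(-3) - 6 = -12 - 6 = -18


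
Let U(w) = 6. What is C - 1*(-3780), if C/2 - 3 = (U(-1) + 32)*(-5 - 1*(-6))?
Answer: 3862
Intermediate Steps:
C = 82 (C = 6 + 2*((6 + 32)*(-5 - 1*(-6))) = 6 + 2*(38*(-5 + 6)) = 6 + 2*(38*1) = 6 + 2*38 = 6 + 76 = 82)
C - 1*(-3780) = 82 - 1*(-3780) = 82 + 3780 = 3862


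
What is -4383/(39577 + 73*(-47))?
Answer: -4383/36146 ≈ -0.12126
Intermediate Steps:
-4383/(39577 + 73*(-47)) = -4383/(39577 - 3431) = -4383/36146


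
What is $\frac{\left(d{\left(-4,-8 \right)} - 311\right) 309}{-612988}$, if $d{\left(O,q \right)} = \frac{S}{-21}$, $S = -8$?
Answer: $\frac{671869}{4290916} \approx 0.15658$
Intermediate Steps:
$d{\left(O,q \right)} = \frac{8}{21}$ ($d{\left(O,q \right)} = - \frac{8}{-21} = \left(-8\right) \left(- \frac{1}{21}\right) = \frac{8}{21}$)
$\frac{\left(d{\left(-4,-8 \right)} - 311\right) 309}{-612988} = \frac{\left(\frac{8}{21} - 311\right) 309}{-612988} = \left(- \frac{6523}{21}\right) 309 \left(- \frac{1}{612988}\right) = \left(- \frac{671869}{7}\right) \left(- \frac{1}{612988}\right) = \frac{671869}{4290916}$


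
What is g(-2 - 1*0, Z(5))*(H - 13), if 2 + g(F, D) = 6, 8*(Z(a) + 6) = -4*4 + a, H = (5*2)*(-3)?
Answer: -172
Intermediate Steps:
H = -30 (H = 10*(-3) = -30)
Z(a) = -8 + a/8 (Z(a) = -6 + (-4*4 + a)/8 = -6 + (-16 + a)/8 = -6 + (-2 + a/8) = -8 + a/8)
g(F, D) = 4 (g(F, D) = -2 + 6 = 4)
g(-2 - 1*0, Z(5))*(H - 13) = 4*(-30 - 13) = 4*(-43) = -172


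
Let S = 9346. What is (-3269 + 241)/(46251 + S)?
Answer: -3028/55597 ≈ -0.054463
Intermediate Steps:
(-3269 + 241)/(46251 + S) = (-3269 + 241)/(46251 + 9346) = -3028/55597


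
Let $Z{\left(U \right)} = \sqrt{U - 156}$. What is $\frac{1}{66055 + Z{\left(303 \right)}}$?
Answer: $\frac{66055}{4363262878} - \frac{7 \sqrt{3}}{4363262878} \approx 1.5136 \cdot 10^{-5}$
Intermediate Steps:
$Z{\left(U \right)} = \sqrt{-156 + U}$
$\frac{1}{66055 + Z{\left(303 \right)}} = \frac{1}{66055 + \sqrt{-156 + 303}} = \frac{1}{66055 + \sqrt{147}} = \frac{1}{66055 + 7 \sqrt{3}}$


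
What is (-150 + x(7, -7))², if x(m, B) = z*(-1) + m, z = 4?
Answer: 21609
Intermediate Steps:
x(m, B) = -4 + m (x(m, B) = 4*(-1) + m = -4 + m)
(-150 + x(7, -7))² = (-150 + (-4 + 7))² = (-150 + 3)² = (-147)² = 21609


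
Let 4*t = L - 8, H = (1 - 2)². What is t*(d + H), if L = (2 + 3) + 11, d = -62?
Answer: -122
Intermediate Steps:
L = 16 (L = 5 + 11 = 16)
H = 1 (H = (-1)² = 1)
t = 2 (t = (16 - 8)/4 = (¼)*8 = 2)
t*(d + H) = 2*(-62 + 1) = 2*(-61) = -122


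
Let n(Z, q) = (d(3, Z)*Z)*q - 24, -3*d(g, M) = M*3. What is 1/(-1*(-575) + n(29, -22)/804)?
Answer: 402/240389 ≈ 0.0016723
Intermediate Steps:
d(g, M) = -M (d(g, M) = -M*3/3 = -M)
n(Z, q) = -24 - q*Z² (n(Z, q) = ((-Z)*Z)*q - 24 = (-Z²)*q - 24 = -q*Z² - 24 = -24 - q*Z²)
1/(-1*(-575) + n(29, -22)/804) = 1/(-1*(-575) + (-24 - 1*(-22)*29²)/804) = 1/(575 + (-24 - 1*(-22)*841)*(1/804)) = 1/(575 + (-24 + 18502)*(1/804)) = 1/(575 + 18478*(1/804)) = 1/(575 + 9239/402) = 1/(240389/402) = 402/240389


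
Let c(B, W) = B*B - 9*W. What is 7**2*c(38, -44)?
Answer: 90160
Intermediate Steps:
c(B, W) = B**2 - 9*W
7**2*c(38, -44) = 7**2*(38**2 - 9*(-44)) = 49*(1444 + 396) = 49*1840 = 90160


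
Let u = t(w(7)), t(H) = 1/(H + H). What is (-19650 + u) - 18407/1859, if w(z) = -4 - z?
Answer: -73095683/3718 ≈ -19660.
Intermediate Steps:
t(H) = 1/(2*H)
u = -1/22 (u = 1/(2*(-4 - 1*7)) = 1/(2*(-4 - 7)) = (1/2)/(-11) = (1/2)*(-1/11) = -1/22 ≈ -0.045455)
(-19650 + u) - 18407/1859 = (-19650 - 1/22) - 18407/1859 = -432301/22 - 18407*1/1859 = -432301/22 - 18407/1859 = -73095683/3718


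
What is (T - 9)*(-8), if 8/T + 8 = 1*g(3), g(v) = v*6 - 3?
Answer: 440/7 ≈ 62.857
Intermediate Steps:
g(v) = -3 + 6*v (g(v) = 6*v - 3 = -3 + 6*v)
T = 8/7 (T = 8/(-8 + 1*(-3 + 6*3)) = 8/(-8 + 1*(-3 + 18)) = 8/(-8 + 1*15) = 8/(-8 + 15) = 8/7 ≈ 1.1429)
(T - 9)*(-8) = (8/7 - 9)*(-8) = -55/7*(-8) = 440/7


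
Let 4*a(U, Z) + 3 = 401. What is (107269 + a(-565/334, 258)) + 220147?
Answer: 655031/2 ≈ 3.2752e+5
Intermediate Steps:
a(U, Z) = 199/2 (a(U, Z) = -3/4 + (1/4)*401 = -3/4 + 401/4 = 199/2)
(107269 + a(-565/334, 258)) + 220147 = (107269 + 199/2) + 220147 = 214737/2 + 220147 = 655031/2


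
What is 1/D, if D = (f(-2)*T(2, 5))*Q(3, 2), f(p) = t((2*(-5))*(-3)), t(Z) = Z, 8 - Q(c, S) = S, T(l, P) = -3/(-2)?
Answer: 1/270 ≈ 0.0037037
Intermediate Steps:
T(l, P) = 3/2 (T(l, P) = -3*(-½) = 3/2)
Q(c, S) = 8 - S
f(p) = 30 (f(p) = (2*(-5))*(-3) = -10*(-3) = 30)
D = 270 (D = (30*(3/2))*(8 - 1*2) = 45*(8 - 2) = 45*6 = 270)
1/D = 1/270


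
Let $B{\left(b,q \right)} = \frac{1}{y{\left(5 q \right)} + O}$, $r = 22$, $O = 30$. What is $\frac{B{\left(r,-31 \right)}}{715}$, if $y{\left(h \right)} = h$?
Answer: $- \frac{1}{89375} \approx -1.1189 \cdot 10^{-5}$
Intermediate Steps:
$B{\left(b,q \right)} = \frac{1}{30 + 5 q}$ ($B{\left(b,q \right)} = \frac{1}{5 q + 30} = \frac{1}{30 + 5 q}$)
$\frac{B{\left(r,-31 \right)}}{715} = \frac{\frac{1}{5} \frac{1}{6 - 31}}{715} = \frac{1}{5 \left(-25\right)} \frac{1}{715} = \frac{1}{5} \left(- \frac{1}{25}\right) \frac{1}{715} = \left(- \frac{1}{125}\right) \frac{1}{715} = - \frac{1}{89375}$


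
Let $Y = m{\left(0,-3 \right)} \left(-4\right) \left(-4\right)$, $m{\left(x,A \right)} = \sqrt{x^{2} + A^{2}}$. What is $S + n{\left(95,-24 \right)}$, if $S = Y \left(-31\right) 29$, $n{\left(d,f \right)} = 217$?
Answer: $-42935$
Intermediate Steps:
$m{\left(x,A \right)} = \sqrt{A^{2} + x^{2}}$
$Y = 48$ ($Y = \sqrt{\left(-3\right)^{2} + 0^{2}} \left(-4\right) \left(-4\right) = \sqrt{9 + 0} \left(-4\right) \left(-4\right) = \sqrt{9} \left(-4\right) \left(-4\right) = 3 \left(-4\right) \left(-4\right) = \left(-12\right) \left(-4\right) = 48$)
$S = -43152$ ($S = 48 \left(-31\right) 29 = \left(-1488\right) 29 = -43152$)
$S + n{\left(95,-24 \right)} = -43152 + 217 = -42935$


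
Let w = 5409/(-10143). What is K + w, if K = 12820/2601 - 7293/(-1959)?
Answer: 15539921104/1914156531 ≈ 8.1184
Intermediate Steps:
K = 14694491/1698453 (K = 12820*(1/2601) - 7293*(-1/1959) = 12820/2601 + 2431/653 = 14694491/1698453 ≈ 8.6517)
w = -601/1127 (w = 5409*(-1/10143) = -601/1127 ≈ -0.53327)
K + w = 14694491/1698453 - 601/1127 = 15539921104/1914156531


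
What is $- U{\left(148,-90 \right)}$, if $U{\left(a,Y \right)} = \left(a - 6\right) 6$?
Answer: $-852$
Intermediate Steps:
$U{\left(a,Y \right)} = -36 + 6 a$ ($U{\left(a,Y \right)} = \left(-6 + a\right) 6 = -36 + 6 a$)
$- U{\left(148,-90 \right)} = - (-36 + 6 \cdot 148) = - (-36 + 888) = \left(-1\right) 852 = -852$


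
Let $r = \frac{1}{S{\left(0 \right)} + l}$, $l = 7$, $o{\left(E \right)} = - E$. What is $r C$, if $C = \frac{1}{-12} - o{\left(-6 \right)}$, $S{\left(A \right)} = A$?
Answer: $- \frac{73}{84} \approx -0.86905$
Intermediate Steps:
$C = - \frac{73}{12}$ ($C = \frac{1}{-12} - \left(-1\right) \left(-6\right) = - \frac{1}{12} - 6 = - \frac{73}{12} \approx -6.0833$)
$r = \frac{1}{7}$ ($r = \frac{1}{0 + 7} = \frac{1}{7} \approx 0.14286$)
$r C = \frac{1}{7} \left(- \frac{73}{12}\right) = - \frac{73}{84}$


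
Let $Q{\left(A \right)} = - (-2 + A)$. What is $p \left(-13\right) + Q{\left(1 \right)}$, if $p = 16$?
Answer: $-207$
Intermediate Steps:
$Q{\left(A \right)} = 2 - A$
$p \left(-13\right) + Q{\left(1 \right)} = 16 \left(-13\right) + \left(2 - 1\right) = -208 + \left(2 - 1\right) = -208 + 1 = -207$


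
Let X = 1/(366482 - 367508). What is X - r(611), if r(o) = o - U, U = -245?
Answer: -878257/1026 ≈ -856.00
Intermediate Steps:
r(o) = 245 + o (r(o) = o - 1*(-245) = o + 245 = 245 + o)
X = -1/1026 (X = 1/(-1026) = -1/1026 ≈ -0.00097466)
X - r(611) = -1/1026 - (245 + 611) = -1/1026 - 1*856 = -1/1026 - 856 = -878257/1026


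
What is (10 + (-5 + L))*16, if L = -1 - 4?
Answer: 0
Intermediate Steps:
L = -5
(10 + (-5 + L))*16 = (10 + (-5 - 5))*16 = (10 - 10)*16 = 0*16 = 0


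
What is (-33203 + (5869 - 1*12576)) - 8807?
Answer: -48717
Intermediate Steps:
(-33203 + (5869 - 1*12576)) - 8807 = (-33203 + (5869 - 12576)) - 8807 = (-33203 - 6707) - 8807 = -39910 - 8807 = -48717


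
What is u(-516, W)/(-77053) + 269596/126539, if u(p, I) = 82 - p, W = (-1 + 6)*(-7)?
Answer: 20697510266/9750209567 ≈ 2.1228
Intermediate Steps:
W = -35 (W = 5*(-7) = -35)
u(-516, W)/(-77053) + 269596/126539 = (82 - 1*(-516))/(-77053) + 269596/126539 = (82 + 516)*(-1/77053) + 269596*(1/126539) = 598*(-1/77053) + 269596/126539 = -598/77053 + 269596/126539 = 20697510266/9750209567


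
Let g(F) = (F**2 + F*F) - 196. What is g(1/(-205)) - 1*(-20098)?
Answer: 836381552/42025 ≈ 19902.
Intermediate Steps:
g(F) = -196 + 2*F**2 (g(F) = (F**2 + F**2) - 196 = 2*F**2 - 196 = -196 + 2*F**2)
g(1/(-205)) - 1*(-20098) = (-196 + 2*(1/(-205))**2) - 1*(-20098) = (-196 + 2*(-1/205)**2) + 20098 = (-196 + 2*(1/42025)) + 20098 = (-196 + 2/42025) + 20098 = -8236898/42025 + 20098 = 836381552/42025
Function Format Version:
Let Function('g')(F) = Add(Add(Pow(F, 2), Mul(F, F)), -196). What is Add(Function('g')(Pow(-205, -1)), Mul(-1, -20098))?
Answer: Rational(836381552, 42025) ≈ 19902.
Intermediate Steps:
Function('g')(F) = Add(-196, Mul(2, Pow(F, 2))) (Function('g')(F) = Add(Add(Pow(F, 2), Pow(F, 2)), -196) = Add(Mul(2, Pow(F, 2)), -196) = Add(-196, Mul(2, Pow(F, 2))))
Add(Function('g')(Pow(-205, -1)), Mul(-1, -20098)) = Add(Add(-196, Mul(2, Pow(Pow(-205, -1), 2))), Mul(-1, -20098)) = Add(Add(-196, Mul(2, Pow(Rational(-1, 205), 2))), 20098) = Add(Add(-196, Mul(2, Rational(1, 42025))), 20098) = Add(Add(-196, Rational(2, 42025)), 20098) = Add(Rational(-8236898, 42025), 20098) = Rational(836381552, 42025)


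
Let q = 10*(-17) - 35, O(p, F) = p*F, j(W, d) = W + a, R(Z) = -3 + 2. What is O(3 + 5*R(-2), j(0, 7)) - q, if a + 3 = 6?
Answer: 199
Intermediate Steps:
R(Z) = -1
a = 3 (a = -3 + 6 = 3)
j(W, d) = 3 + W (j(W, d) = W + 3 = 3 + W)
O(p, F) = F*p
q = -205 (q = -170 - 35 = -205)
O(3 + 5*R(-2), j(0, 7)) - q = (3 + 0)*(3 + 5*(-1)) - 1*(-205) = 3*(3 - 5) + 205 = 3*(-2) + 205 = -6 + 205 = 199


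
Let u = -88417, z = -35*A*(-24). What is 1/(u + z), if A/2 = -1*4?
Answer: -1/95137 ≈ -1.0511e-5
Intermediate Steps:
A = -8 (A = 2*(-1*4) = 2*(-4) = -8)
z = -6720 (z = -35*(-8)*(-24) = 280*(-24) = -6720)
1/(u + z) = 1/(-88417 - 6720) = 1/(-95137) = -1/95137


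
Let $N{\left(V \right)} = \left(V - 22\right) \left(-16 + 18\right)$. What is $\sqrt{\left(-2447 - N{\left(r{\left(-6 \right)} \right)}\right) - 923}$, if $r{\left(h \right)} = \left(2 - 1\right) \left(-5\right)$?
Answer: $2 i \sqrt{829} \approx 57.585 i$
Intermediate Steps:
$r{\left(h \right)} = -5$ ($r{\left(h \right)} = 1 \left(-5\right) = -5$)
$N{\left(V \right)} = -44 + 2 V$ ($N{\left(V \right)} = \left(-22 + V\right) 2 = -44 + 2 V$)
$\sqrt{\left(-2447 - N{\left(r{\left(-6 \right)} \right)}\right) - 923} = \sqrt{\left(-2447 - \left(-44 + 2 \left(-5\right)\right)\right) - 923} = \sqrt{\left(-2447 - \left(-44 - 10\right)\right) - 923} = \sqrt{\left(-2447 - -54\right) - 923} = \sqrt{\left(-2447 + 54\right) - 923} = \sqrt{-2393 - 923} = \sqrt{-3316} = 2 i \sqrt{829}$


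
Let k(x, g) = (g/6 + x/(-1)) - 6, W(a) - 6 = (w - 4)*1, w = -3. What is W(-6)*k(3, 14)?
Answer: 20/3 ≈ 6.6667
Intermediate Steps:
W(a) = -1 (W(a) = 6 + (-3 - 4)*1 = 6 - 7*1 = 6 - 7 = -1)
k(x, g) = -6 - x + g/6 (k(x, g) = (g*(⅙) + x*(-1)) - 6 = (g/6 - x) - 6 = (-x + g/6) - 6 = -6 - x + g/6)
W(-6)*k(3, 14) = -(-6 - 1*3 + (⅙)*14) = -(-6 - 3 + 7/3) = -1*(-20/3) = 20/3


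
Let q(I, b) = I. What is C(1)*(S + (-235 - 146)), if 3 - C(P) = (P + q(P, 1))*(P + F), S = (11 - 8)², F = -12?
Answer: -9300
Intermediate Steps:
S = 9 (S = 3² = 9)
C(P) = 3 - 2*P*(-12 + P) (C(P) = 3 - (P + P)*(P - 12) = 3 - 2*P*(-12 + P))
C(1)*(S + (-235 - 146)) = (3 - 2*1² + 24*1)*(9 + (-235 - 146)) = (3 - 2*1 + 24)*(9 - 381) = (3 - 2 + 24)*(-372) = 25*(-372) = -9300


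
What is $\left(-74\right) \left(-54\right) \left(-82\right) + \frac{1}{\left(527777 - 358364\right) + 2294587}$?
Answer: $- \frac{807383807999}{2464000} \approx -3.2767 \cdot 10^{5}$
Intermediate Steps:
$\left(-74\right) \left(-54\right) \left(-82\right) + \frac{1}{\left(527777 - 358364\right) + 2294587} = 3996 \left(-82\right) + \frac{1}{169413 + 2294587} = -327672 + \frac{1}{2464000} = - \frac{807383807999}{2464000}$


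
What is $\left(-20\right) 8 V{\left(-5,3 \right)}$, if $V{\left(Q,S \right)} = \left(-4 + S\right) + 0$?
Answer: $160$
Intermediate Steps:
$V{\left(Q,S \right)} = -4 + S$
$\left(-20\right) 8 V{\left(-5,3 \right)} = \left(-20\right) 8 \left(-4 + 3\right) = \left(-160\right) \left(-1\right) = 160$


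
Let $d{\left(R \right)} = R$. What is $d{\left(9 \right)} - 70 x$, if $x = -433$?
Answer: $30319$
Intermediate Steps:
$d{\left(9 \right)} - 70 x = 9 - -30310 = 9 + 30310 = 30319$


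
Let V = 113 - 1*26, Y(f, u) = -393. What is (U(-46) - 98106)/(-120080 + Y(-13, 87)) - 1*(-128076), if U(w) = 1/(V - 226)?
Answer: 2144741929507/16745747 ≈ 1.2808e+5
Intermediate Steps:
V = 87 (V = 113 - 26 = 87)
U(w) = -1/139 (U(w) = 1/(87 - 226) = 1/(-139) = -1/139)
(U(-46) - 98106)/(-120080 + Y(-13, 87)) - 1*(-128076) = (-1/139 - 98106)/(-120080 - 393) - 1*(-128076) = -13636735/139/(-120473) + 128076 = -13636735/139*(-1/120473) + 128076 = 13636735/16745747 + 128076 = 2144741929507/16745747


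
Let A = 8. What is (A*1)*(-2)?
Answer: -16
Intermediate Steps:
(A*1)*(-2) = (8*1)*(-2) = 8*(-2) = -16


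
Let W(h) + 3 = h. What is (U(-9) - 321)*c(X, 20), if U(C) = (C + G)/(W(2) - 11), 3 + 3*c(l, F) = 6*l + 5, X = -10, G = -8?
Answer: 111215/18 ≈ 6178.6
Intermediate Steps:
c(l, F) = ⅔ + 2*l (c(l, F) = -1 + (6*l + 5)/3 = -1 + (5 + 6*l)/3 = -1 + (5/3 + 2*l) = ⅔ + 2*l)
W(h) = -3 + h
U(C) = ⅔ - C/12 (U(C) = (C - 8)/((-3 + 2) - 11) = (-8 + C)/(-1 - 11) = (-8 + C)/(-12) = (-8 + C)*(-1/12) = ⅔ - C/12)
(U(-9) - 321)*c(X, 20) = ((⅔ - 1/12*(-9)) - 321)*(⅔ + 2*(-10)) = ((⅔ + ¾) - 321)*(⅔ - 20) = (17/12 - 321)*(-58/3) = -3835/12*(-58/3) = 111215/18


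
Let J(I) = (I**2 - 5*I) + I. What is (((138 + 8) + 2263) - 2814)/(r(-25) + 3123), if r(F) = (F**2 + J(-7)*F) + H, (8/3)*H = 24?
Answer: -405/1832 ≈ -0.22107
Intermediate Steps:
H = 9 (H = (3/8)*24 = 9)
J(I) = I**2 - 4*I
r(F) = 9 + F**2 + 77*F (r(F) = (F**2 + (-7*(-4 - 7))*F) + 9 = (F**2 + (-7*(-11))*F) + 9 = (F**2 + 77*F) + 9 = 9 + F**2 + 77*F)
(((138 + 8) + 2263) - 2814)/(r(-25) + 3123) = (((138 + 8) + 2263) - 2814)/((9 + (-25)**2 + 77*(-25)) + 3123) = ((146 + 2263) - 2814)/((9 + 625 - 1925) + 3123) = (2409 - 2814)/(-1291 + 3123) = -405/1832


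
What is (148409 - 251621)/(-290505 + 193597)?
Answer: 25803/24227 ≈ 1.0651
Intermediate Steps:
(148409 - 251621)/(-290505 + 193597) = -103212/(-96908) = -103212*(-1/96908) = 25803/24227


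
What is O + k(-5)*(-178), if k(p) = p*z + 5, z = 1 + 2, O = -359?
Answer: 1421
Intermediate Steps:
z = 3
k(p) = 5 + 3*p (k(p) = p*3 + 5 = 3*p + 5 = 5 + 3*p)
O + k(-5)*(-178) = -359 + (5 + 3*(-5))*(-178) = -359 + (5 - 15)*(-178) = -359 - 10*(-178) = -359 + 1780 = 1421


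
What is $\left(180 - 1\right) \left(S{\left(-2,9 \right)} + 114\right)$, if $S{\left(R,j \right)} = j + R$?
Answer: $21659$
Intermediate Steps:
$S{\left(R,j \right)} = R + j$
$\left(180 - 1\right) \left(S{\left(-2,9 \right)} + 114\right) = \left(180 - 1\right) \left(\left(-2 + 9\right) + 114\right) = 179 \left(7 + 114\right) = 179 \cdot 121 = 21659$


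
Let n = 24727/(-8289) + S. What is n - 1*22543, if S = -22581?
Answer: -374057563/8289 ≈ -45127.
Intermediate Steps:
n = -187198636/8289 (n = 24727/(-8289) - 22581 = 24727*(-1/8289) - 22581 = -24727/8289 - 22581 = -187198636/8289 ≈ -22584.)
n - 1*22543 = -187198636/8289 - 1*22543 = -187198636/8289 - 22543 = -374057563/8289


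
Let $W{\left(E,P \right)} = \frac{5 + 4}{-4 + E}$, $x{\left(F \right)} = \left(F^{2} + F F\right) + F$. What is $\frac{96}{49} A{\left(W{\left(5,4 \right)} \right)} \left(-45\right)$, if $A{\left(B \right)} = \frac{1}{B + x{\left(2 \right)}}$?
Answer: $- \frac{4320}{931} \approx -4.6402$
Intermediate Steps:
$x{\left(F \right)} = F + 2 F^{2}$ ($x{\left(F \right)} = \left(F^{2} + F^{2}\right) + F = 2 F^{2} + F = F + 2 F^{2}$)
$W{\left(E,P \right)} = \frac{9}{-4 + E}$
$A{\left(B \right)} = \frac{1}{10 + B}$ ($A{\left(B \right)} = \frac{1}{B + 2 \left(1 + 2 \cdot 2\right)} = \frac{1}{B + 2 \left(1 + 4\right)} = \frac{1}{B + 2 \cdot 5} = \frac{1}{B + 10} = \frac{1}{10 + B}$)
$\frac{96}{49} A{\left(W{\left(5,4 \right)} \right)} \left(-45\right) = \frac{96 \cdot \frac{1}{49}}{10 + \frac{9}{-4 + 5}} \left(-45\right) = \frac{96 \cdot \frac{1}{49}}{10 + \frac{9}{1}} \left(-45\right) = \frac{96}{49 \left(10 + 9 \cdot 1\right)} \left(-45\right) = \frac{96}{49 \left(10 + 9\right)} \left(-45\right) = \frac{96}{49 \cdot 19} \left(-45\right) = \frac{96}{49} \cdot \frac{1}{19} \left(-45\right) = \frac{96}{931} \left(-45\right) = - \frac{4320}{931}$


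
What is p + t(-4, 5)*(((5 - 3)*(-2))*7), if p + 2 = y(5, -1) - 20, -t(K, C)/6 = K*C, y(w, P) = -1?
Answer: -3383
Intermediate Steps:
t(K, C) = -6*C*K (t(K, C) = -6*K*C = -6*C*K)
p = -23 (p = -2 + (-1 - 20) = -2 - 21 = -23)
p + t(-4, 5)*(((5 - 3)*(-2))*7) = -23 + (-6*5*(-4))*(((5 - 3)*(-2))*7) = -23 + 120*((2*(-2))*7) = -23 + 120*(-4*7) = -23 + 120*(-28) = -23 - 3360 = -3383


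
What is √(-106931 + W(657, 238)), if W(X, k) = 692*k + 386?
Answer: √58151 ≈ 241.15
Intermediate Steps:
W(X, k) = 386 + 692*k
√(-106931 + W(657, 238)) = √(-106931 + (386 + 692*238)) = √(-106931 + (386 + 164696)) = √(-106931 + 165082) = √58151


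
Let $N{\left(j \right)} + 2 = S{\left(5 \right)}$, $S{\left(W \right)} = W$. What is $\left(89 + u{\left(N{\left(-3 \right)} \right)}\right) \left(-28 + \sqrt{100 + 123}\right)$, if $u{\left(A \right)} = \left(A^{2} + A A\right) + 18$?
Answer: $-3500 + 125 \sqrt{223} \approx -1633.4$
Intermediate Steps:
$N{\left(j \right)} = 3$ ($N{\left(j \right)} = -2 + 5 = 3$)
$u{\left(A \right)} = 18 + 2 A^{2}$ ($u{\left(A \right)} = \left(A^{2} + A^{2}\right) + 18 = 2 A^{2} + 18 = 18 + 2 A^{2}$)
$\left(89 + u{\left(N{\left(-3 \right)} \right)}\right) \left(-28 + \sqrt{100 + 123}\right) = \left(89 + \left(18 + 2 \cdot 3^{2}\right)\right) \left(-28 + \sqrt{100 + 123}\right) = \left(89 + \left(18 + 2 \cdot 9\right)\right) \left(-28 + \sqrt{223}\right) = \left(89 + \left(18 + 18\right)\right) \left(-28 + \sqrt{223}\right) = \left(89 + 36\right) \left(-28 + \sqrt{223}\right) = 125 \left(-28 + \sqrt{223}\right) = -3500 + 125 \sqrt{223}$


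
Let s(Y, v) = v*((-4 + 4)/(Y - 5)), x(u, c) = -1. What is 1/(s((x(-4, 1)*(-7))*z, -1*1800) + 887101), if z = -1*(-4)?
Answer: 1/887101 ≈ 1.1273e-6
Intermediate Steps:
z = 4
s(Y, v) = 0 (s(Y, v) = v*(0/(-5 + Y)) = v*0 = 0)
1/(s((x(-4, 1)*(-7))*z, -1*1800) + 887101) = 1/(0 + 887101) = 1/887101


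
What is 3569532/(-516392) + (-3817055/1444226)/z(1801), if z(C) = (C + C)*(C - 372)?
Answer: -3316900329030338177/479844603571649092 ≈ -6.9124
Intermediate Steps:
z(C) = 2*C*(-372 + C) (z(C) = (2*C)*(-372 + C) = 2*C*(-372 + C))
3569532/(-516392) + (-3817055/1444226)/z(1801) = 3569532/(-516392) + (-3817055/1444226)/((2*1801*(-372 + 1801))) = 3569532*(-1/516392) + (-3817055*1/1444226)/((2*1801*1429)) = -892383/129098 - 3817055/1444226/5147258 = -892383/129098 - 3817055/1444226*1/5147258 = -892383/129098 - 3817055/7433803832308 = -3316900329030338177/479844603571649092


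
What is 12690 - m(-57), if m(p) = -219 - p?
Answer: 12852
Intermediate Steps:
12690 - m(-57) = 12690 - (-219 - 1*(-57)) = 12690 - (-219 + 57) = 12690 - 1*(-162) = 12690 + 162 = 12852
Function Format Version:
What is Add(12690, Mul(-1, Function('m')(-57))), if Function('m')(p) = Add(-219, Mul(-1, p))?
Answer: 12852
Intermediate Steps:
Add(12690, Mul(-1, Function('m')(-57))) = Add(12690, Mul(-1, Add(-219, Mul(-1, -57)))) = Add(12690, Mul(-1, Add(-219, 57))) = Add(12690, Mul(-1, -162)) = Add(12690, 162) = 12852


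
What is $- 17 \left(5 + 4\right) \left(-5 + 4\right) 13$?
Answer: $1989$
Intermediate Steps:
$- 17 \left(5 + 4\right) \left(-5 + 4\right) 13 = - 17 \cdot 9 \left(-1\right) 13 = \left(-17\right) \left(-9\right) 13 = 153 \cdot 13 = 1989$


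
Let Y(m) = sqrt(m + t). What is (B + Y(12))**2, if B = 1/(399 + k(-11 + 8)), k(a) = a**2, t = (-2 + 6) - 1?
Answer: 2496961/166464 + sqrt(15)/204 ≈ 15.019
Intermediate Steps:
t = 3 (t = 4 - 1 = 3)
Y(m) = sqrt(3 + m) (Y(m) = sqrt(m + 3) = sqrt(3 + m))
B = 1/408 (B = 1/(399 + (-11 + 8)**2) = 1/(399 + (-3)**2) = 1/(399 + 9) = 1/408 ≈ 0.0024510)
(B + Y(12))**2 = (1/408 + sqrt(3 + 12))**2 = (1/408 + sqrt(15))**2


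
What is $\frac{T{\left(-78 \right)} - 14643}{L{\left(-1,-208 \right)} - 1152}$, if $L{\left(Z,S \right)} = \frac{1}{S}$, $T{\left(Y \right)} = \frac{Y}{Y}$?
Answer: $\frac{3045536}{239617} \approx 12.71$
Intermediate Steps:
$T{\left(Y \right)} = 1$
$\frac{T{\left(-78 \right)} - 14643}{L{\left(-1,-208 \right)} - 1152} = \frac{1 - 14643}{\frac{1}{-208} - 1152} = - \frac{14642}{- \frac{1}{208} - 1152} = - \frac{14642}{- \frac{239617}{208}} = \left(-14642\right) \left(- \frac{208}{239617}\right) = \frac{3045536}{239617}$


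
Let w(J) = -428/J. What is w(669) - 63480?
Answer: -42468548/669 ≈ -63481.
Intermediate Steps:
w(669) - 63480 = -428/669 - 63480 = -42468548/669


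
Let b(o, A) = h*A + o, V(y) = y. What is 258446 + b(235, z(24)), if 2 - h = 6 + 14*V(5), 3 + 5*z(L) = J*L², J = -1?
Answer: 1336251/5 ≈ 2.6725e+5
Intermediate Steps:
z(L) = -⅗ - L²/5 (z(L) = -⅗ + (-L²)/5 = -⅗ - L²/5)
h = -74 (h = 2 - (6 + 14*5) = 2 - (6 + 70) = 2 - 1*76 = 2 - 76 = -74)
b(o, A) = o - 74*A (b(o, A) = -74*A + o = o - 74*A)
258446 + b(235, z(24)) = 258446 + (235 - 74*(-⅗ - ⅕*24²)) = 258446 + (235 - 74*(-⅗ - ⅕*576)) = 258446 + (235 - 74*(-⅗ - 576/5)) = 258446 + (235 - 74*(-579/5)) = 258446 + (235 + 42846/5) = 258446 + 44021/5 = 1336251/5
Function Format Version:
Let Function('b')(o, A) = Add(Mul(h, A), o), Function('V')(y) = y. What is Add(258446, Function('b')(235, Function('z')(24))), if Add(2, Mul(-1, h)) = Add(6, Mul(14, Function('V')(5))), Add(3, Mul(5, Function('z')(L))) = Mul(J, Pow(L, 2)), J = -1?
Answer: Rational(1336251, 5) ≈ 2.6725e+5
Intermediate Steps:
Function('z')(L) = Add(Rational(-3, 5), Mul(Rational(-1, 5), Pow(L, 2))) (Function('z')(L) = Add(Rational(-3, 5), Mul(Rational(1, 5), Mul(-1, Pow(L, 2)))) = Add(Rational(-3, 5), Mul(Rational(-1, 5), Pow(L, 2))))
h = -74 (h = Add(2, Mul(-1, Add(6, Mul(14, 5)))) = Add(2, Mul(-1, Add(6, 70))) = Add(2, Mul(-1, 76)) = Add(2, -76) = -74)
Function('b')(o, A) = Add(o, Mul(-74, A)) (Function('b')(o, A) = Add(Mul(-74, A), o) = Add(o, Mul(-74, A)))
Add(258446, Function('b')(235, Function('z')(24))) = Add(258446, Add(235, Mul(-74, Add(Rational(-3, 5), Mul(Rational(-1, 5), Pow(24, 2)))))) = Add(258446, Add(235, Mul(-74, Add(Rational(-3, 5), Mul(Rational(-1, 5), 576))))) = Add(258446, Add(235, Mul(-74, Add(Rational(-3, 5), Rational(-576, 5))))) = Add(258446, Add(235, Mul(-74, Rational(-579, 5)))) = Add(258446, Add(235, Rational(42846, 5))) = Add(258446, Rational(44021, 5)) = Rational(1336251, 5)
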